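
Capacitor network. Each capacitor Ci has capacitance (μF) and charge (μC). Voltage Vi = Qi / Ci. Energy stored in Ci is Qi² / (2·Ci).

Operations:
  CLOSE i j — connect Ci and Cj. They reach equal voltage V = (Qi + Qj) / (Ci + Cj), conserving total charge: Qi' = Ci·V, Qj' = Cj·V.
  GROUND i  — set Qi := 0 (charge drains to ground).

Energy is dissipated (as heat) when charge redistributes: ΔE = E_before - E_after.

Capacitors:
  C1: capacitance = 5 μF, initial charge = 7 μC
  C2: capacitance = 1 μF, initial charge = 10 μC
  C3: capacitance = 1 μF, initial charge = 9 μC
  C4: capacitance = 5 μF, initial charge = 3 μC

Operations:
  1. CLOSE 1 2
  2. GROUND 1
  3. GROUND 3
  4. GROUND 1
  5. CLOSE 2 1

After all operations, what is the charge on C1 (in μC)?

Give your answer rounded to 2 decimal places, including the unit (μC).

Answer: 2.36 μC

Derivation:
Initial: C1(5μF, Q=7μC, V=1.40V), C2(1μF, Q=10μC, V=10.00V), C3(1μF, Q=9μC, V=9.00V), C4(5μF, Q=3μC, V=0.60V)
Op 1: CLOSE 1-2: Q_total=17.00, C_total=6.00, V=2.83; Q1=14.17, Q2=2.83; dissipated=30.817
Op 2: GROUND 1: Q1=0; energy lost=20.069
Op 3: GROUND 3: Q3=0; energy lost=40.500
Op 4: GROUND 1: Q1=0; energy lost=0.000
Op 5: CLOSE 2-1: Q_total=2.83, C_total=6.00, V=0.47; Q2=0.47, Q1=2.36; dissipated=3.345
Final charges: Q1=2.36, Q2=0.47, Q3=0.00, Q4=3.00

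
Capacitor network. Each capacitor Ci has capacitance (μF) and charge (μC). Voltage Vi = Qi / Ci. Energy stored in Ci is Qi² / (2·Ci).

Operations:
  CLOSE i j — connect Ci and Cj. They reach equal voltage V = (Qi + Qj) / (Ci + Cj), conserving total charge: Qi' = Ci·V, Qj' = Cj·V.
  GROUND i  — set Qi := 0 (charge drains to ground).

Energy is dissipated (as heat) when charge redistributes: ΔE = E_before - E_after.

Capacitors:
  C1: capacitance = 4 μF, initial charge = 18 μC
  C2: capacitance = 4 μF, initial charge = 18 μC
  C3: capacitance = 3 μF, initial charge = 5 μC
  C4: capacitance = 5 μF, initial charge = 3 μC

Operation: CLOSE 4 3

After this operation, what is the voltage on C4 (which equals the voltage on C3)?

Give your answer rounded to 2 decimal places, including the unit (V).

Answer: 1.00 V

Derivation:
Initial: C1(4μF, Q=18μC, V=4.50V), C2(4μF, Q=18μC, V=4.50V), C3(3μF, Q=5μC, V=1.67V), C4(5μF, Q=3μC, V=0.60V)
Op 1: CLOSE 4-3: Q_total=8.00, C_total=8.00, V=1.00; Q4=5.00, Q3=3.00; dissipated=1.067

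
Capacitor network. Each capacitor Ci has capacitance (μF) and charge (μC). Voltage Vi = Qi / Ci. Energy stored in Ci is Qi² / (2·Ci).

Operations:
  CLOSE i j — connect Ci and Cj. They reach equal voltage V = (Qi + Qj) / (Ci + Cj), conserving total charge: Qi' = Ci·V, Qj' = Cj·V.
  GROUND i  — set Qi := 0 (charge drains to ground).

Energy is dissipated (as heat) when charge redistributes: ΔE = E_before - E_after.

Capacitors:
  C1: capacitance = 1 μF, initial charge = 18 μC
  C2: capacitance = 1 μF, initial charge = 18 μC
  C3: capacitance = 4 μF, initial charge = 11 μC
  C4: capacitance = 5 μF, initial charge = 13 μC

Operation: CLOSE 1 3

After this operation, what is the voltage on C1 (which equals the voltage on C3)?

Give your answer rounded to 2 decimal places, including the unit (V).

Initial: C1(1μF, Q=18μC, V=18.00V), C2(1μF, Q=18μC, V=18.00V), C3(4μF, Q=11μC, V=2.75V), C4(5μF, Q=13μC, V=2.60V)
Op 1: CLOSE 1-3: Q_total=29.00, C_total=5.00, V=5.80; Q1=5.80, Q3=23.20; dissipated=93.025

Answer: 5.80 V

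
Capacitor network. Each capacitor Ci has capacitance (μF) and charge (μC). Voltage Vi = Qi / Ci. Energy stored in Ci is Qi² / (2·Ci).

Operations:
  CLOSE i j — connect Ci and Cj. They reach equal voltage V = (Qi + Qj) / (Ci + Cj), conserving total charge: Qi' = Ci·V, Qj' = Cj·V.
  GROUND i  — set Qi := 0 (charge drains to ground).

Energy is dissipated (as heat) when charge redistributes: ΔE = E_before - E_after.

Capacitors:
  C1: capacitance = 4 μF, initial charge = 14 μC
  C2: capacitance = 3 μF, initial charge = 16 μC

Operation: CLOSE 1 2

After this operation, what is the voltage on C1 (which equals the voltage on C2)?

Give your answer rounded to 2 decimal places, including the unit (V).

Initial: C1(4μF, Q=14μC, V=3.50V), C2(3μF, Q=16μC, V=5.33V)
Op 1: CLOSE 1-2: Q_total=30.00, C_total=7.00, V=4.29; Q1=17.14, Q2=12.86; dissipated=2.881

Answer: 4.29 V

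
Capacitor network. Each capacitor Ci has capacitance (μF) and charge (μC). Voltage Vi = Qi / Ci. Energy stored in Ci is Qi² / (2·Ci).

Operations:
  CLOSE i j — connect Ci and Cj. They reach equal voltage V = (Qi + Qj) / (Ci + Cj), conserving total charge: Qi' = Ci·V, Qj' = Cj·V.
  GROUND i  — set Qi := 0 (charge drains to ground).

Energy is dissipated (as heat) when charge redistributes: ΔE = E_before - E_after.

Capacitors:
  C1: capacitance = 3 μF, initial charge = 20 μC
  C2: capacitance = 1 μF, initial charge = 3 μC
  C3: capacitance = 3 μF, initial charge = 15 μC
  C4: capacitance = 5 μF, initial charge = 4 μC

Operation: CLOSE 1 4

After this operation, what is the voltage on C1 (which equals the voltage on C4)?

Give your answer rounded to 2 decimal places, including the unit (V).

Answer: 3.00 V

Derivation:
Initial: C1(3μF, Q=20μC, V=6.67V), C2(1μF, Q=3μC, V=3.00V), C3(3μF, Q=15μC, V=5.00V), C4(5μF, Q=4μC, V=0.80V)
Op 1: CLOSE 1-4: Q_total=24.00, C_total=8.00, V=3.00; Q1=9.00, Q4=15.00; dissipated=32.267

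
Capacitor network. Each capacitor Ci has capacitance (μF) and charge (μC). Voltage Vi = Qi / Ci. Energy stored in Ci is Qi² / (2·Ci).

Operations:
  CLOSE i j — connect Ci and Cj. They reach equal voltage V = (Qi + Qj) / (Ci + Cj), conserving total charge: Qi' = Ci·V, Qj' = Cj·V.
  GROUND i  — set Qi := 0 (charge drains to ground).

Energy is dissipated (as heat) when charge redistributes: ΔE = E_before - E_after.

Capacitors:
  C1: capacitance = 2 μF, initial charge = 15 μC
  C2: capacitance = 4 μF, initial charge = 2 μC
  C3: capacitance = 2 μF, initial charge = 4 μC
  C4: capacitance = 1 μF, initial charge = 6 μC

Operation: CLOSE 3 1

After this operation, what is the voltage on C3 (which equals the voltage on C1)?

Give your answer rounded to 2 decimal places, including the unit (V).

Initial: C1(2μF, Q=15μC, V=7.50V), C2(4μF, Q=2μC, V=0.50V), C3(2μF, Q=4μC, V=2.00V), C4(1μF, Q=6μC, V=6.00V)
Op 1: CLOSE 3-1: Q_total=19.00, C_total=4.00, V=4.75; Q3=9.50, Q1=9.50; dissipated=15.125

Answer: 4.75 V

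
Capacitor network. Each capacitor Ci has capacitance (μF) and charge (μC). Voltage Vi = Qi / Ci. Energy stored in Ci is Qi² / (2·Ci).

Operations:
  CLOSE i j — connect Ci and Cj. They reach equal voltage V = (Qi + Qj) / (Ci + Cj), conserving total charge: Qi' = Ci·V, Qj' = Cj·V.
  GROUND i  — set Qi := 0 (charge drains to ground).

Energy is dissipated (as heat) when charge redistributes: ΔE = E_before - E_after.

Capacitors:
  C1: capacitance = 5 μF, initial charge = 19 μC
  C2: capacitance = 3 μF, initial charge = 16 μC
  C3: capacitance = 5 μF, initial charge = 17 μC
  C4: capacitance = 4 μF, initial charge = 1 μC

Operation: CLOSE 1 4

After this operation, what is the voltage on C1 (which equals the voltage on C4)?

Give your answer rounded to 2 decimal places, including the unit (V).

Initial: C1(5μF, Q=19μC, V=3.80V), C2(3μF, Q=16μC, V=5.33V), C3(5μF, Q=17μC, V=3.40V), C4(4μF, Q=1μC, V=0.25V)
Op 1: CLOSE 1-4: Q_total=20.00, C_total=9.00, V=2.22; Q1=11.11, Q4=8.89; dissipated=14.003

Answer: 2.22 V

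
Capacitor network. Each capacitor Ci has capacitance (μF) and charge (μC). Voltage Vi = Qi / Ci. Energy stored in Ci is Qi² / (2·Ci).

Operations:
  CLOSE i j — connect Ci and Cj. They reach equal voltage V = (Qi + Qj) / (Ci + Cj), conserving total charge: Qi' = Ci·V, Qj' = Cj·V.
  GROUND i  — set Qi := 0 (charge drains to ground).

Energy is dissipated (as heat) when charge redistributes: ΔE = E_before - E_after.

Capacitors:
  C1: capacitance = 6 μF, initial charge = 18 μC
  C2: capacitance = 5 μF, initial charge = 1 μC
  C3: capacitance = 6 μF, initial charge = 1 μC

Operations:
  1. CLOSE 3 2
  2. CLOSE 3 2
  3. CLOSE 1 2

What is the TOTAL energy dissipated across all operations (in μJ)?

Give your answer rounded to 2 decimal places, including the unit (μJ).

Answer: 10.83 μJ

Derivation:
Initial: C1(6μF, Q=18μC, V=3.00V), C2(5μF, Q=1μC, V=0.20V), C3(6μF, Q=1μC, V=0.17V)
Op 1: CLOSE 3-2: Q_total=2.00, C_total=11.00, V=0.18; Q3=1.09, Q2=0.91; dissipated=0.002
Op 2: CLOSE 3-2: Q_total=2.00, C_total=11.00, V=0.18; Q3=1.09, Q2=0.91; dissipated=0.000
Op 3: CLOSE 1-2: Q_total=18.91, C_total=11.00, V=1.72; Q1=10.31, Q2=8.60; dissipated=10.830
Total dissipated: 10.832 μJ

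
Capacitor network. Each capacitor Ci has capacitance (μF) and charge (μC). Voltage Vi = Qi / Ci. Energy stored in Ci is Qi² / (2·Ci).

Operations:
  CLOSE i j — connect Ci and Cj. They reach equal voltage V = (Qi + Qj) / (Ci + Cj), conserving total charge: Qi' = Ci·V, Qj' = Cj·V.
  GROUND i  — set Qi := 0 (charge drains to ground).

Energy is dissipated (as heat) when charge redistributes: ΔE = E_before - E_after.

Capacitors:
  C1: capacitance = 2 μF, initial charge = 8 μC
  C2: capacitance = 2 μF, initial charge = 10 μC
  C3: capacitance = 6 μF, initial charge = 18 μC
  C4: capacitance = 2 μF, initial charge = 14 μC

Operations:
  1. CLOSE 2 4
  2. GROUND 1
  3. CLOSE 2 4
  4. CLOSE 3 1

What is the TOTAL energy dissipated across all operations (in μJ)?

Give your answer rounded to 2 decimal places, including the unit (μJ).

Answer: 24.75 μJ

Derivation:
Initial: C1(2μF, Q=8μC, V=4.00V), C2(2μF, Q=10μC, V=5.00V), C3(6μF, Q=18μC, V=3.00V), C4(2μF, Q=14μC, V=7.00V)
Op 1: CLOSE 2-4: Q_total=24.00, C_total=4.00, V=6.00; Q2=12.00, Q4=12.00; dissipated=2.000
Op 2: GROUND 1: Q1=0; energy lost=16.000
Op 3: CLOSE 2-4: Q_total=24.00, C_total=4.00, V=6.00; Q2=12.00, Q4=12.00; dissipated=0.000
Op 4: CLOSE 3-1: Q_total=18.00, C_total=8.00, V=2.25; Q3=13.50, Q1=4.50; dissipated=6.750
Total dissipated: 24.750 μJ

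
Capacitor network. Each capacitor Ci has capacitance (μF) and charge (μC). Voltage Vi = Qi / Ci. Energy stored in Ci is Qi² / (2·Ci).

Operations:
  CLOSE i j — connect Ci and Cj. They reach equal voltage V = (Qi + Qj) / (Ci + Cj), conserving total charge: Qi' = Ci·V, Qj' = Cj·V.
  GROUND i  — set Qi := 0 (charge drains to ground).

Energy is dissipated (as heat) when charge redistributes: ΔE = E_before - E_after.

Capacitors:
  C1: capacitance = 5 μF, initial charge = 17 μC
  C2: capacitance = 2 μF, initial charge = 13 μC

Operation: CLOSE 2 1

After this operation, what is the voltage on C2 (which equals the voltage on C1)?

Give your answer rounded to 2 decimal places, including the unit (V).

Answer: 4.29 V

Derivation:
Initial: C1(5μF, Q=17μC, V=3.40V), C2(2μF, Q=13μC, V=6.50V)
Op 1: CLOSE 2-1: Q_total=30.00, C_total=7.00, V=4.29; Q2=8.57, Q1=21.43; dissipated=6.864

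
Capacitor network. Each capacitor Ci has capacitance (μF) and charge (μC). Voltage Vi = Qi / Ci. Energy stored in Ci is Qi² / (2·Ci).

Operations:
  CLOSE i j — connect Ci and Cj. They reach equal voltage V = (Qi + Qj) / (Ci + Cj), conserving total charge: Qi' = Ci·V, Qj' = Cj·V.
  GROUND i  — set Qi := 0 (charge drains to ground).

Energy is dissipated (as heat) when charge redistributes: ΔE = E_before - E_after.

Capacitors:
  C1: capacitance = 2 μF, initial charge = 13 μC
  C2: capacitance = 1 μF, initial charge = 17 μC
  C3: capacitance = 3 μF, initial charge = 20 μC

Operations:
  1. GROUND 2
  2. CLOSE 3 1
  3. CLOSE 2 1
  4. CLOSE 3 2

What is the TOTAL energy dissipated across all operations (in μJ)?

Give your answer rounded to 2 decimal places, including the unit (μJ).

Initial: C1(2μF, Q=13μC, V=6.50V), C2(1μF, Q=17μC, V=17.00V), C3(3μF, Q=20μC, V=6.67V)
Op 1: GROUND 2: Q2=0; energy lost=144.500
Op 2: CLOSE 3-1: Q_total=33.00, C_total=5.00, V=6.60; Q3=19.80, Q1=13.20; dissipated=0.017
Op 3: CLOSE 2-1: Q_total=13.20, C_total=3.00, V=4.40; Q2=4.40, Q1=8.80; dissipated=14.520
Op 4: CLOSE 3-2: Q_total=24.20, C_total=4.00, V=6.05; Q3=18.15, Q2=6.05; dissipated=1.815
Total dissipated: 160.852 μJ

Answer: 160.85 μJ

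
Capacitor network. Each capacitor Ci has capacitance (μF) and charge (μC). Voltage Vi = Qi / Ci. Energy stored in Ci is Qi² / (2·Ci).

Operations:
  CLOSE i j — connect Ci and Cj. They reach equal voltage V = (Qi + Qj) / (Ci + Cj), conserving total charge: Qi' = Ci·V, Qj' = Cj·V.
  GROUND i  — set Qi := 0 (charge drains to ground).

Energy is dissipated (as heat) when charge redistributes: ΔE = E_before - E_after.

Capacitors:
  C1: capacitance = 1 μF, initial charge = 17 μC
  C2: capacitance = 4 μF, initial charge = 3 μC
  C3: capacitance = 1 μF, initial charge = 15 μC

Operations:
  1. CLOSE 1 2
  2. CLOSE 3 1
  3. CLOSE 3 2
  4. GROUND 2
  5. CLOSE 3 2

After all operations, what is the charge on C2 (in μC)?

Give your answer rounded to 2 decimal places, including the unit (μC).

Initial: C1(1μF, Q=17μC, V=17.00V), C2(4μF, Q=3μC, V=0.75V), C3(1μF, Q=15μC, V=15.00V)
Op 1: CLOSE 1-2: Q_total=20.00, C_total=5.00, V=4.00; Q1=4.00, Q2=16.00; dissipated=105.625
Op 2: CLOSE 3-1: Q_total=19.00, C_total=2.00, V=9.50; Q3=9.50, Q1=9.50; dissipated=30.250
Op 3: CLOSE 3-2: Q_total=25.50, C_total=5.00, V=5.10; Q3=5.10, Q2=20.40; dissipated=12.100
Op 4: GROUND 2: Q2=0; energy lost=52.020
Op 5: CLOSE 3-2: Q_total=5.10, C_total=5.00, V=1.02; Q3=1.02, Q2=4.08; dissipated=10.404
Final charges: Q1=9.50, Q2=4.08, Q3=1.02

Answer: 4.08 μC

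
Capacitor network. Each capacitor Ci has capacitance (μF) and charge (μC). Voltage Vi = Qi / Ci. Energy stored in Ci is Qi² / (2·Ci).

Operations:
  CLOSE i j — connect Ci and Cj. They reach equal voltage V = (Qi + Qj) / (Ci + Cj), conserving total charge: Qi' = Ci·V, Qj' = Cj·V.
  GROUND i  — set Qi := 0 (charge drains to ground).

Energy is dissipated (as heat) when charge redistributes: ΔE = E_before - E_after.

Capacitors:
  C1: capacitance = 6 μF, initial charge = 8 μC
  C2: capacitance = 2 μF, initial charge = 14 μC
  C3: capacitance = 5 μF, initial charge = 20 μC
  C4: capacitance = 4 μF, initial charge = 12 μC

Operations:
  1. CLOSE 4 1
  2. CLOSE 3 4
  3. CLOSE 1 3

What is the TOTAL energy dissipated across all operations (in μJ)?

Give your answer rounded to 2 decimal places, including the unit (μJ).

Initial: C1(6μF, Q=8μC, V=1.33V), C2(2μF, Q=14μC, V=7.00V), C3(5μF, Q=20μC, V=4.00V), C4(4μF, Q=12μC, V=3.00V)
Op 1: CLOSE 4-1: Q_total=20.00, C_total=10.00, V=2.00; Q4=8.00, Q1=12.00; dissipated=3.333
Op 2: CLOSE 3-4: Q_total=28.00, C_total=9.00, V=3.11; Q3=15.56, Q4=12.44; dissipated=4.444
Op 3: CLOSE 1-3: Q_total=27.56, C_total=11.00, V=2.51; Q1=15.03, Q3=12.53; dissipated=1.684
Total dissipated: 9.461 μJ

Answer: 9.46 μJ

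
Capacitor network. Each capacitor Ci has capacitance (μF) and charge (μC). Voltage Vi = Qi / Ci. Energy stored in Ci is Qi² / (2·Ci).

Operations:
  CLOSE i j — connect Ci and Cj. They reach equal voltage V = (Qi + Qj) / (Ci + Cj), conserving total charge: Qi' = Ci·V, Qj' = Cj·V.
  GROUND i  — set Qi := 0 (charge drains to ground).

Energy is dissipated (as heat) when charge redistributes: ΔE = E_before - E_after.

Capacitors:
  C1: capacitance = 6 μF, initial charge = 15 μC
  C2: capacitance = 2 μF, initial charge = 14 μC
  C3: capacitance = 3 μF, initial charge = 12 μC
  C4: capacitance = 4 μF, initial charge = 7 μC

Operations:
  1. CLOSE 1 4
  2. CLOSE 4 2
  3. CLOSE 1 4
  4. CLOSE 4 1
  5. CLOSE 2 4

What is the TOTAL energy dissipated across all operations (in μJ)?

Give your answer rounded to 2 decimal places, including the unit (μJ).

Initial: C1(6μF, Q=15μC, V=2.50V), C2(2μF, Q=14μC, V=7.00V), C3(3μF, Q=12μC, V=4.00V), C4(4μF, Q=7μC, V=1.75V)
Op 1: CLOSE 1-4: Q_total=22.00, C_total=10.00, V=2.20; Q1=13.20, Q4=8.80; dissipated=0.675
Op 2: CLOSE 4-2: Q_total=22.80, C_total=6.00, V=3.80; Q4=15.20, Q2=7.60; dissipated=15.360
Op 3: CLOSE 1-4: Q_total=28.40, C_total=10.00, V=2.84; Q1=17.04, Q4=11.36; dissipated=3.072
Op 4: CLOSE 4-1: Q_total=28.40, C_total=10.00, V=2.84; Q4=11.36, Q1=17.04; dissipated=0.000
Op 5: CLOSE 2-4: Q_total=18.96, C_total=6.00, V=3.16; Q2=6.32, Q4=12.64; dissipated=0.614
Total dissipated: 19.721 μJ

Answer: 19.72 μJ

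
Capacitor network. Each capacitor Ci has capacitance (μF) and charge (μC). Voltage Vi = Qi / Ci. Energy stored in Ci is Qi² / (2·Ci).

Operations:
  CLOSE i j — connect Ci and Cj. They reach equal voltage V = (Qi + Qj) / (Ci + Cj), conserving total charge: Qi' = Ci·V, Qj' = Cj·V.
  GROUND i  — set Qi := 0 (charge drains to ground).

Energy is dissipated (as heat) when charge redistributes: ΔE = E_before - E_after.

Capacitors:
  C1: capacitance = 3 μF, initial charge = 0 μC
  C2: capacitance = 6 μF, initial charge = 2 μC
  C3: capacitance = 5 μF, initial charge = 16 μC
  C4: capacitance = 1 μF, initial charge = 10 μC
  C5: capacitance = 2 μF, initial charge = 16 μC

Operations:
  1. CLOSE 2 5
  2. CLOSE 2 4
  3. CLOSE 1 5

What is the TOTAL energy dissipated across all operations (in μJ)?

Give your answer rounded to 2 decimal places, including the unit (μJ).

Initial: C1(3μF, Q=0μC, V=0.00V), C2(6μF, Q=2μC, V=0.33V), C3(5μF, Q=16μC, V=3.20V), C4(1μF, Q=10μC, V=10.00V), C5(2μF, Q=16μC, V=8.00V)
Op 1: CLOSE 2-5: Q_total=18.00, C_total=8.00, V=2.25; Q2=13.50, Q5=4.50; dissipated=44.083
Op 2: CLOSE 2-4: Q_total=23.50, C_total=7.00, V=3.36; Q2=20.14, Q4=3.36; dissipated=25.741
Op 3: CLOSE 1-5: Q_total=4.50, C_total=5.00, V=0.90; Q1=2.70, Q5=1.80; dissipated=3.038
Total dissipated: 72.862 μJ

Answer: 72.86 μJ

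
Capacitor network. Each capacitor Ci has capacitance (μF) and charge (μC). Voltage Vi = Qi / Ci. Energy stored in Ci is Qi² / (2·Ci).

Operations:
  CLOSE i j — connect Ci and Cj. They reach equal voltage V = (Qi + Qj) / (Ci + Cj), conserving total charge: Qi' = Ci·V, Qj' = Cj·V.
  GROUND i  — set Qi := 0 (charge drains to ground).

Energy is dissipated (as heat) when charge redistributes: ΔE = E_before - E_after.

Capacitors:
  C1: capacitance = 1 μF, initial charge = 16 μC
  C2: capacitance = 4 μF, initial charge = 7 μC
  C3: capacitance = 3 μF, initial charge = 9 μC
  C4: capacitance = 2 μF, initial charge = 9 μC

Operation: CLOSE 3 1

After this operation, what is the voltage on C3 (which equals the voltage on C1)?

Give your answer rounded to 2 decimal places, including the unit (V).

Initial: C1(1μF, Q=16μC, V=16.00V), C2(4μF, Q=7μC, V=1.75V), C3(3μF, Q=9μC, V=3.00V), C4(2μF, Q=9μC, V=4.50V)
Op 1: CLOSE 3-1: Q_total=25.00, C_total=4.00, V=6.25; Q3=18.75, Q1=6.25; dissipated=63.375

Answer: 6.25 V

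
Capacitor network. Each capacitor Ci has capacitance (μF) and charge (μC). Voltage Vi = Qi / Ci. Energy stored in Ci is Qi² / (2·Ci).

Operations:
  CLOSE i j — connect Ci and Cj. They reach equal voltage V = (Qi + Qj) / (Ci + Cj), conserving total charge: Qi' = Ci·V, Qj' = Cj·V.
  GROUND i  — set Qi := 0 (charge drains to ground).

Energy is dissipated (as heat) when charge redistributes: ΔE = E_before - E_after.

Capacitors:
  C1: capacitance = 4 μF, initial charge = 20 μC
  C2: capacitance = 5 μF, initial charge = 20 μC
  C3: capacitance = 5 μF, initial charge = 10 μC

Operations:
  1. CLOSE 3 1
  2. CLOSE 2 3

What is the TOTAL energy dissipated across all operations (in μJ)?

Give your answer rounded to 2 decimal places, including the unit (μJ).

Initial: C1(4μF, Q=20μC, V=5.00V), C2(5μF, Q=20μC, V=4.00V), C3(5μF, Q=10μC, V=2.00V)
Op 1: CLOSE 3-1: Q_total=30.00, C_total=9.00, V=3.33; Q3=16.67, Q1=13.33; dissipated=10.000
Op 2: CLOSE 2-3: Q_total=36.67, C_total=10.00, V=3.67; Q2=18.33, Q3=18.33; dissipated=0.556
Total dissipated: 10.556 μJ

Answer: 10.56 μJ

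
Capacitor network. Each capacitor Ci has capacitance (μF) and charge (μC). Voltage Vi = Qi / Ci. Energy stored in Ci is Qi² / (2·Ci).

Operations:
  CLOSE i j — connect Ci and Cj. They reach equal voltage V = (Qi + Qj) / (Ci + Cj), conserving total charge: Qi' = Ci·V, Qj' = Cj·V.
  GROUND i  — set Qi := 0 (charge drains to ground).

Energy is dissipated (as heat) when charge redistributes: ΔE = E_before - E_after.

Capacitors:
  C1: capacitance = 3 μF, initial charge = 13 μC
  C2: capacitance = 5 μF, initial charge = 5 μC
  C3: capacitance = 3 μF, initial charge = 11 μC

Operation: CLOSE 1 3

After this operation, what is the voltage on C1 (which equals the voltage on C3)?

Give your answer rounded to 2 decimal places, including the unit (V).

Initial: C1(3μF, Q=13μC, V=4.33V), C2(5μF, Q=5μC, V=1.00V), C3(3μF, Q=11μC, V=3.67V)
Op 1: CLOSE 1-3: Q_total=24.00, C_total=6.00, V=4.00; Q1=12.00, Q3=12.00; dissipated=0.333

Answer: 4.00 V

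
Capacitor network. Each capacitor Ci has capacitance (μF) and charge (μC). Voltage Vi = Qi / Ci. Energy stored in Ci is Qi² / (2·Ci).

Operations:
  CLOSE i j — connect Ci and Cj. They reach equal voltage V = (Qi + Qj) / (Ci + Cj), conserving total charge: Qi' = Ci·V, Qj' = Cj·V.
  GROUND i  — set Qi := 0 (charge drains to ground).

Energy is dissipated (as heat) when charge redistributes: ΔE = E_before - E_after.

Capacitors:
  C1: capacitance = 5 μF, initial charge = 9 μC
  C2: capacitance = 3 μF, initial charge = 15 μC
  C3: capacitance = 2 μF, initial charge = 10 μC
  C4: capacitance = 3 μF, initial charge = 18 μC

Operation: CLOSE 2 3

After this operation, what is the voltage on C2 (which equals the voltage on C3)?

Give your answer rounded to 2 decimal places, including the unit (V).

Initial: C1(5μF, Q=9μC, V=1.80V), C2(3μF, Q=15μC, V=5.00V), C3(2μF, Q=10μC, V=5.00V), C4(3μF, Q=18μC, V=6.00V)
Op 1: CLOSE 2-3: Q_total=25.00, C_total=5.00, V=5.00; Q2=15.00, Q3=10.00; dissipated=0.000

Answer: 5.00 V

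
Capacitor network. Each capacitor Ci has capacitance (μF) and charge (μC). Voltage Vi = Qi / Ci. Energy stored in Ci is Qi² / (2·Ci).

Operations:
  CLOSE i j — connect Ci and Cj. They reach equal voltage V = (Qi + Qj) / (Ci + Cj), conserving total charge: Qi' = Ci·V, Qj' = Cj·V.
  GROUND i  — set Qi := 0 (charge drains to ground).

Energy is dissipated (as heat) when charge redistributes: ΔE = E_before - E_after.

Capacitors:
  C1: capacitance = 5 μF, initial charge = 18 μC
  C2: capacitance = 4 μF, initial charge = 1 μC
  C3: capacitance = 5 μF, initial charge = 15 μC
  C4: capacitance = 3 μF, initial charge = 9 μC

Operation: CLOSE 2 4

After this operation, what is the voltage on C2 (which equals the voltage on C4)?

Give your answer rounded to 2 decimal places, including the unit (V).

Initial: C1(5μF, Q=18μC, V=3.60V), C2(4μF, Q=1μC, V=0.25V), C3(5μF, Q=15μC, V=3.00V), C4(3μF, Q=9μC, V=3.00V)
Op 1: CLOSE 2-4: Q_total=10.00, C_total=7.00, V=1.43; Q2=5.71, Q4=4.29; dissipated=6.482

Answer: 1.43 V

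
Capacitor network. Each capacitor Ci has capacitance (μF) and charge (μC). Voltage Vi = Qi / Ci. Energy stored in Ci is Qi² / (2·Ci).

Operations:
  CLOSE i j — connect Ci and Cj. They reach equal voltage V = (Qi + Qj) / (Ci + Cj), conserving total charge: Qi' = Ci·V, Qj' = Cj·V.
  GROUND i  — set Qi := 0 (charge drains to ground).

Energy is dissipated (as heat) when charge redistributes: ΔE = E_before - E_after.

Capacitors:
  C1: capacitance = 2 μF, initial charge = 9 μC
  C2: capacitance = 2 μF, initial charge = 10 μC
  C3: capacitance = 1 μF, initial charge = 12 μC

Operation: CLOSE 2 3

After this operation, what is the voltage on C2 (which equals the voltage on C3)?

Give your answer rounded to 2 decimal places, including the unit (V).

Initial: C1(2μF, Q=9μC, V=4.50V), C2(2μF, Q=10μC, V=5.00V), C3(1μF, Q=12μC, V=12.00V)
Op 1: CLOSE 2-3: Q_total=22.00, C_total=3.00, V=7.33; Q2=14.67, Q3=7.33; dissipated=16.333

Answer: 7.33 V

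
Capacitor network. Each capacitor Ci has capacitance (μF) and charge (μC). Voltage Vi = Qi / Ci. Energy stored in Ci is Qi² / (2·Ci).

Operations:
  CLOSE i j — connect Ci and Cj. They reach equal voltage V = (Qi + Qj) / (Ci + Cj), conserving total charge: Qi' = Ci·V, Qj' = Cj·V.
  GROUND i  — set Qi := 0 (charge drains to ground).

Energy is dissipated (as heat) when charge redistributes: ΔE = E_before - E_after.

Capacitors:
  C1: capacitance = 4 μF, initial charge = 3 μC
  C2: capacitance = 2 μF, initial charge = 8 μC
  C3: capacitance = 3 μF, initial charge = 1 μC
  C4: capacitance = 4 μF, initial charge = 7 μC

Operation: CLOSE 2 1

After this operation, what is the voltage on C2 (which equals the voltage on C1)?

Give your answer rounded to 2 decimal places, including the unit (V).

Answer: 1.83 V

Derivation:
Initial: C1(4μF, Q=3μC, V=0.75V), C2(2μF, Q=8μC, V=4.00V), C3(3μF, Q=1μC, V=0.33V), C4(4μF, Q=7μC, V=1.75V)
Op 1: CLOSE 2-1: Q_total=11.00, C_total=6.00, V=1.83; Q2=3.67, Q1=7.33; dissipated=7.042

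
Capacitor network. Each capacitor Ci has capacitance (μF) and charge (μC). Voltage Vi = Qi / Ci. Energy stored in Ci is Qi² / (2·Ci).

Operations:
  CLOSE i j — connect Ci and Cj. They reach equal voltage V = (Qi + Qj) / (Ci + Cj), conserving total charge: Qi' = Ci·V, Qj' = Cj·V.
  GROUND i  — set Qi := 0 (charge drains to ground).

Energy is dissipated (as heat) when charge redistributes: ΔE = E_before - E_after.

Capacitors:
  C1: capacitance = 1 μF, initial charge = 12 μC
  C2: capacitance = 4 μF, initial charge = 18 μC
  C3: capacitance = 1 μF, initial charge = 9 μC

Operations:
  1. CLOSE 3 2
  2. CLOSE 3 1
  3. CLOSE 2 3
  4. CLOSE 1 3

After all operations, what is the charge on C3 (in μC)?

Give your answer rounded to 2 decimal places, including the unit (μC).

Initial: C1(1μF, Q=12μC, V=12.00V), C2(4μF, Q=18μC, V=4.50V), C3(1μF, Q=9μC, V=9.00V)
Op 1: CLOSE 3-2: Q_total=27.00, C_total=5.00, V=5.40; Q3=5.40, Q2=21.60; dissipated=8.100
Op 2: CLOSE 3-1: Q_total=17.40, C_total=2.00, V=8.70; Q3=8.70, Q1=8.70; dissipated=10.890
Op 3: CLOSE 2-3: Q_total=30.30, C_total=5.00, V=6.06; Q2=24.24, Q3=6.06; dissipated=4.356
Op 4: CLOSE 1-3: Q_total=14.76, C_total=2.00, V=7.38; Q1=7.38, Q3=7.38; dissipated=1.742
Final charges: Q1=7.38, Q2=24.24, Q3=7.38

Answer: 7.38 μC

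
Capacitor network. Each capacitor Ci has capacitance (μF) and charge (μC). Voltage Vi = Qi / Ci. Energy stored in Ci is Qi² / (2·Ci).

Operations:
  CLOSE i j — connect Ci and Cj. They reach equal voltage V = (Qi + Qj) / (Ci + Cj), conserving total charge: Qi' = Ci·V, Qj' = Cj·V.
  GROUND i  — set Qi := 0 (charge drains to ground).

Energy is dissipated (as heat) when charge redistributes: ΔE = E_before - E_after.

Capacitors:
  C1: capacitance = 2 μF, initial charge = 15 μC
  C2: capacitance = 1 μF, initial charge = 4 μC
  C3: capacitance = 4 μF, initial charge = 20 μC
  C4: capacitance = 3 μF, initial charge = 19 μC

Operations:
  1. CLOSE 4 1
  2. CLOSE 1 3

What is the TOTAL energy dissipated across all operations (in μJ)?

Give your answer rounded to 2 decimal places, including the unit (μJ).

Initial: C1(2μF, Q=15μC, V=7.50V), C2(1μF, Q=4μC, V=4.00V), C3(4μF, Q=20μC, V=5.00V), C4(3μF, Q=19μC, V=6.33V)
Op 1: CLOSE 4-1: Q_total=34.00, C_total=5.00, V=6.80; Q4=20.40, Q1=13.60; dissipated=0.817
Op 2: CLOSE 1-3: Q_total=33.60, C_total=6.00, V=5.60; Q1=11.20, Q3=22.40; dissipated=2.160
Total dissipated: 2.977 μJ

Answer: 2.98 μJ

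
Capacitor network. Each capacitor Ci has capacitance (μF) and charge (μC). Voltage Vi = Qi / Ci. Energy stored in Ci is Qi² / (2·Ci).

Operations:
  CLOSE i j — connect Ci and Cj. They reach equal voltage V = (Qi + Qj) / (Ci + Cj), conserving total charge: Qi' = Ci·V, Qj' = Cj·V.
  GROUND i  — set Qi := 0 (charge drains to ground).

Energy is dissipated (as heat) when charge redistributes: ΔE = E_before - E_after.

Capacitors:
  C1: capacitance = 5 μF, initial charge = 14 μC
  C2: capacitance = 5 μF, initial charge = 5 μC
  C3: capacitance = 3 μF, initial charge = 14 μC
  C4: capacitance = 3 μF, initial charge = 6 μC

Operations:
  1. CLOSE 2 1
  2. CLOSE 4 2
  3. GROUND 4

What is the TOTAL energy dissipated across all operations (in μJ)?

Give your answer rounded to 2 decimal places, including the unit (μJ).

Answer: 9.69 μJ

Derivation:
Initial: C1(5μF, Q=14μC, V=2.80V), C2(5μF, Q=5μC, V=1.00V), C3(3μF, Q=14μC, V=4.67V), C4(3μF, Q=6μC, V=2.00V)
Op 1: CLOSE 2-1: Q_total=19.00, C_total=10.00, V=1.90; Q2=9.50, Q1=9.50; dissipated=4.050
Op 2: CLOSE 4-2: Q_total=15.50, C_total=8.00, V=1.94; Q4=5.81, Q2=9.69; dissipated=0.009
Op 3: GROUND 4: Q4=0; energy lost=5.631
Total dissipated: 9.690 μJ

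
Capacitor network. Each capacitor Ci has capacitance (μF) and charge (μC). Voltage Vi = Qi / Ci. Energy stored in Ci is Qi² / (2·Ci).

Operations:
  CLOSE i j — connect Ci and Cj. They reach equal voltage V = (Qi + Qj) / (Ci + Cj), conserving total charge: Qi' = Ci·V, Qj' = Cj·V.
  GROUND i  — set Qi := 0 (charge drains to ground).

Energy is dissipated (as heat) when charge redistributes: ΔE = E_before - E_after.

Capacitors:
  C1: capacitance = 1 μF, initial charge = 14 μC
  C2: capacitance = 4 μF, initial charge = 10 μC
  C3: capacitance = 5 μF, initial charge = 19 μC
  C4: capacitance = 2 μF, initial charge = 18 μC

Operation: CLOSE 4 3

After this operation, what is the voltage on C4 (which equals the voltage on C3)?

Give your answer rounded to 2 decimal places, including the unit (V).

Answer: 5.29 V

Derivation:
Initial: C1(1μF, Q=14μC, V=14.00V), C2(4μF, Q=10μC, V=2.50V), C3(5μF, Q=19μC, V=3.80V), C4(2μF, Q=18μC, V=9.00V)
Op 1: CLOSE 4-3: Q_total=37.00, C_total=7.00, V=5.29; Q4=10.57, Q3=26.43; dissipated=19.314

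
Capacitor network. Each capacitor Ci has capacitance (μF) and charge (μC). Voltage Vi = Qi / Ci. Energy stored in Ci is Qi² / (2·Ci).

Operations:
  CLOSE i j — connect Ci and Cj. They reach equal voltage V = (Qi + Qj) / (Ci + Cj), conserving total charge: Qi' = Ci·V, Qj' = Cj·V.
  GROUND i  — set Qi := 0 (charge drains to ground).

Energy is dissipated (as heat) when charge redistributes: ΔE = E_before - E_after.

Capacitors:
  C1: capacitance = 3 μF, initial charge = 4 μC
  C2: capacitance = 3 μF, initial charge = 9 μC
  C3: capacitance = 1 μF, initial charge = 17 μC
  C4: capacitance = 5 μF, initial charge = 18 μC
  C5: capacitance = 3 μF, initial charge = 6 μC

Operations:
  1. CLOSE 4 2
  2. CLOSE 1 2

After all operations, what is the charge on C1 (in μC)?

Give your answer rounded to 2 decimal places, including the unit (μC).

Answer: 7.06 μC

Derivation:
Initial: C1(3μF, Q=4μC, V=1.33V), C2(3μF, Q=9μC, V=3.00V), C3(1μF, Q=17μC, V=17.00V), C4(5μF, Q=18μC, V=3.60V), C5(3μF, Q=6μC, V=2.00V)
Op 1: CLOSE 4-2: Q_total=27.00, C_total=8.00, V=3.38; Q4=16.88, Q2=10.12; dissipated=0.338
Op 2: CLOSE 1-2: Q_total=14.12, C_total=6.00, V=2.35; Q1=7.06, Q2=7.06; dissipated=3.126
Final charges: Q1=7.06, Q2=7.06, Q3=17.00, Q4=16.88, Q5=6.00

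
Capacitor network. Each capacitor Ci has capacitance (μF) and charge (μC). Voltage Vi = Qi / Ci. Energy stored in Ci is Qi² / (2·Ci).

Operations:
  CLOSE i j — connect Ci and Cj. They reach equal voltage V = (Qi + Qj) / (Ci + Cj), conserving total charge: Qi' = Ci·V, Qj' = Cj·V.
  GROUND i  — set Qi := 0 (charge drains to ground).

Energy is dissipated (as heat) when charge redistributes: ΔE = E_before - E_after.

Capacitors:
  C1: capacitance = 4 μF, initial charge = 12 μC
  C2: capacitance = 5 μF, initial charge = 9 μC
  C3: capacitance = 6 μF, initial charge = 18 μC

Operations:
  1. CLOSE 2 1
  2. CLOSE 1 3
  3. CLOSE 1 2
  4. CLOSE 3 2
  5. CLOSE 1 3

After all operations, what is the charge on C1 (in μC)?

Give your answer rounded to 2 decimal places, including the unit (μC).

Answer: 10.34 μC

Derivation:
Initial: C1(4μF, Q=12μC, V=3.00V), C2(5μF, Q=9μC, V=1.80V), C3(6μF, Q=18μC, V=3.00V)
Op 1: CLOSE 2-1: Q_total=21.00, C_total=9.00, V=2.33; Q2=11.67, Q1=9.33; dissipated=1.600
Op 2: CLOSE 1-3: Q_total=27.33, C_total=10.00, V=2.73; Q1=10.93, Q3=16.40; dissipated=0.533
Op 3: CLOSE 1-2: Q_total=22.60, C_total=9.00, V=2.51; Q1=10.04, Q2=12.56; dissipated=0.178
Op 4: CLOSE 3-2: Q_total=28.96, C_total=11.00, V=2.63; Q3=15.79, Q2=13.16; dissipated=0.067
Op 5: CLOSE 1-3: Q_total=25.84, C_total=10.00, V=2.58; Q1=10.34, Q3=15.50; dissipated=0.018
Final charges: Q1=10.34, Q2=13.16, Q3=15.50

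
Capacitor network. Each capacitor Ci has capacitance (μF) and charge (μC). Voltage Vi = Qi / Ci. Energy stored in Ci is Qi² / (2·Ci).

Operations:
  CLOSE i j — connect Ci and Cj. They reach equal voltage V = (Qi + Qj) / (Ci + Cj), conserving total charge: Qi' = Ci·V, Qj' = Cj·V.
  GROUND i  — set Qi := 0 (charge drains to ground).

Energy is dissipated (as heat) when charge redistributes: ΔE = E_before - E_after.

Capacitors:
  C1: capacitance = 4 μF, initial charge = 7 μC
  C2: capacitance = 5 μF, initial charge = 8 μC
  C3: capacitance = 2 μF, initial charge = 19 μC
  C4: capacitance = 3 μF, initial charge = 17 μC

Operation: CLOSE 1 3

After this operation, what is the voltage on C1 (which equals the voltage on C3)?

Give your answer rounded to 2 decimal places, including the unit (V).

Answer: 4.33 V

Derivation:
Initial: C1(4μF, Q=7μC, V=1.75V), C2(5μF, Q=8μC, V=1.60V), C3(2μF, Q=19μC, V=9.50V), C4(3μF, Q=17μC, V=5.67V)
Op 1: CLOSE 1-3: Q_total=26.00, C_total=6.00, V=4.33; Q1=17.33, Q3=8.67; dissipated=40.042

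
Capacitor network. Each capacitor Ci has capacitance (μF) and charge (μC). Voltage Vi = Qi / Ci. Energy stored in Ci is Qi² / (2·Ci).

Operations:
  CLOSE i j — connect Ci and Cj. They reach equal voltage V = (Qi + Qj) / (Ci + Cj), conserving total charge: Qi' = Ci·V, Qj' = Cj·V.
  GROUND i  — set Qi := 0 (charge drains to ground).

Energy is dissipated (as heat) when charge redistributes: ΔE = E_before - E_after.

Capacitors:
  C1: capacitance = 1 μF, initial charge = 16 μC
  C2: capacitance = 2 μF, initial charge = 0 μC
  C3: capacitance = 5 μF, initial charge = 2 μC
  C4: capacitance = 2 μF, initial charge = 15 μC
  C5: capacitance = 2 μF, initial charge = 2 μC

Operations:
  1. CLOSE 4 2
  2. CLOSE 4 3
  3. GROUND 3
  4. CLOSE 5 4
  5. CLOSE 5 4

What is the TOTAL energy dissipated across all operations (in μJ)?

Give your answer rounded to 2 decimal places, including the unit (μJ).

Answer: 40.81 μJ

Derivation:
Initial: C1(1μF, Q=16μC, V=16.00V), C2(2μF, Q=0μC, V=0.00V), C3(5μF, Q=2μC, V=0.40V), C4(2μF, Q=15μC, V=7.50V), C5(2μF, Q=2μC, V=1.00V)
Op 1: CLOSE 4-2: Q_total=15.00, C_total=4.00, V=3.75; Q4=7.50, Q2=7.50; dissipated=28.125
Op 2: CLOSE 4-3: Q_total=9.50, C_total=7.00, V=1.36; Q4=2.71, Q3=6.79; dissipated=8.016
Op 3: GROUND 3: Q3=0; energy lost=4.605
Op 4: CLOSE 5-4: Q_total=4.71, C_total=4.00, V=1.18; Q5=2.36, Q4=2.36; dissipated=0.064
Op 5: CLOSE 5-4: Q_total=4.71, C_total=4.00, V=1.18; Q5=2.36, Q4=2.36; dissipated=0.000
Total dissipated: 40.809 μJ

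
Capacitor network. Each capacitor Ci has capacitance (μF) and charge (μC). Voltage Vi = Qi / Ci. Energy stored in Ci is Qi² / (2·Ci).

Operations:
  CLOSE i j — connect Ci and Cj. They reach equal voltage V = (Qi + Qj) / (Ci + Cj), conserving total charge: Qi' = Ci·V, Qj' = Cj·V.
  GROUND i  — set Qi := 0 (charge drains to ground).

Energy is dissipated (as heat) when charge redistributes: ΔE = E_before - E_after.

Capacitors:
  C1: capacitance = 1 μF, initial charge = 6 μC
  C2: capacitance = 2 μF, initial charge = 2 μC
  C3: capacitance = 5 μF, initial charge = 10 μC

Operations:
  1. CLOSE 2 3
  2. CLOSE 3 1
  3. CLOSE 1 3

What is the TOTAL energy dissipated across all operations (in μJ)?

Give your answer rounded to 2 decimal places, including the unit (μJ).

Initial: C1(1μF, Q=6μC, V=6.00V), C2(2μF, Q=2μC, V=1.00V), C3(5μF, Q=10μC, V=2.00V)
Op 1: CLOSE 2-3: Q_total=12.00, C_total=7.00, V=1.71; Q2=3.43, Q3=8.57; dissipated=0.714
Op 2: CLOSE 3-1: Q_total=14.57, C_total=6.00, V=2.43; Q3=12.14, Q1=2.43; dissipated=7.653
Op 3: CLOSE 1-3: Q_total=14.57, C_total=6.00, V=2.43; Q1=2.43, Q3=12.14; dissipated=0.000
Total dissipated: 8.367 μJ

Answer: 8.37 μJ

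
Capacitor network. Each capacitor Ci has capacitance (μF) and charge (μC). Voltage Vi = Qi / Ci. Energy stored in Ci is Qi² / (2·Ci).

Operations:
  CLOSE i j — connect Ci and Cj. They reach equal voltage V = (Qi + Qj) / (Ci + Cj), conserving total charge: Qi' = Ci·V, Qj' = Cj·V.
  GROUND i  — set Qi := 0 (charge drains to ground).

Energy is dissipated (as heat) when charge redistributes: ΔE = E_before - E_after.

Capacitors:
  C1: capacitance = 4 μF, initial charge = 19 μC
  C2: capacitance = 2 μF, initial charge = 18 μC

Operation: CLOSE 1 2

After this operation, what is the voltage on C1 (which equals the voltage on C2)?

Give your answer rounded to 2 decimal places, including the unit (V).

Initial: C1(4μF, Q=19μC, V=4.75V), C2(2μF, Q=18μC, V=9.00V)
Op 1: CLOSE 1-2: Q_total=37.00, C_total=6.00, V=6.17; Q1=24.67, Q2=12.33; dissipated=12.042

Answer: 6.17 V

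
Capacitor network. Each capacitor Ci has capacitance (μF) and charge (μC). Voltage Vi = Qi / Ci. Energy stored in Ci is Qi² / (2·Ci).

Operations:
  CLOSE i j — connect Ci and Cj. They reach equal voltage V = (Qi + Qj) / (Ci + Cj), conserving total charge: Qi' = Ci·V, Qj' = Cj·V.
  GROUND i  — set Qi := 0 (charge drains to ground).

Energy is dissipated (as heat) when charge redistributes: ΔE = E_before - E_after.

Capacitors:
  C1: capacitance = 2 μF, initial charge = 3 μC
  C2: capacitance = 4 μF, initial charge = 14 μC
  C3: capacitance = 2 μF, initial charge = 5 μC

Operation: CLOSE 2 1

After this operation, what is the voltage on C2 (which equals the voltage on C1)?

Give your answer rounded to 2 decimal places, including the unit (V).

Initial: C1(2μF, Q=3μC, V=1.50V), C2(4μF, Q=14μC, V=3.50V), C3(2μF, Q=5μC, V=2.50V)
Op 1: CLOSE 2-1: Q_total=17.00, C_total=6.00, V=2.83; Q2=11.33, Q1=5.67; dissipated=2.667

Answer: 2.83 V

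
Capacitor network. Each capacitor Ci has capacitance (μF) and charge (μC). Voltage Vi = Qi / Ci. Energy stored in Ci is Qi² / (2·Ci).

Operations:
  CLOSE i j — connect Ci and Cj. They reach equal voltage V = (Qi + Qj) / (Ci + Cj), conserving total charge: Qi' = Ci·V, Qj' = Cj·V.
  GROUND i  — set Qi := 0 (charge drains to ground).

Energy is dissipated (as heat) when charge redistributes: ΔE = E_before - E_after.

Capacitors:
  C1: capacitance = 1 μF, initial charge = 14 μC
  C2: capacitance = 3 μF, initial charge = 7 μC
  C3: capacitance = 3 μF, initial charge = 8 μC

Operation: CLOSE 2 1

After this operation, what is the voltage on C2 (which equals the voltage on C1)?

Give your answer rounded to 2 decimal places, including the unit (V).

Answer: 5.25 V

Derivation:
Initial: C1(1μF, Q=14μC, V=14.00V), C2(3μF, Q=7μC, V=2.33V), C3(3μF, Q=8μC, V=2.67V)
Op 1: CLOSE 2-1: Q_total=21.00, C_total=4.00, V=5.25; Q2=15.75, Q1=5.25; dissipated=51.042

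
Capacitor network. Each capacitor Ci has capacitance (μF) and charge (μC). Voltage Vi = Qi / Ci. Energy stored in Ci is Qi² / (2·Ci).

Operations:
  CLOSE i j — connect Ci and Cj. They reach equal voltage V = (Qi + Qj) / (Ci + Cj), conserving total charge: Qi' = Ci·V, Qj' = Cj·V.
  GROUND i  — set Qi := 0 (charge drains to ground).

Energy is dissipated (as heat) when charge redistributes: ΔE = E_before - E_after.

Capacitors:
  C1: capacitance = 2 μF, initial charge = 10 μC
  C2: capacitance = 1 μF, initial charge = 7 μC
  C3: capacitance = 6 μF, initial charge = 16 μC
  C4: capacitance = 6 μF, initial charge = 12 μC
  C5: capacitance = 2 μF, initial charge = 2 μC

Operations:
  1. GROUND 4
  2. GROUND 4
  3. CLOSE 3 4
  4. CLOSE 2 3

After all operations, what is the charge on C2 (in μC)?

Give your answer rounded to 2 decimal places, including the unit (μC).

Initial: C1(2μF, Q=10μC, V=5.00V), C2(1μF, Q=7μC, V=7.00V), C3(6μF, Q=16μC, V=2.67V), C4(6μF, Q=12μC, V=2.00V), C5(2μF, Q=2μC, V=1.00V)
Op 1: GROUND 4: Q4=0; energy lost=12.000
Op 2: GROUND 4: Q4=0; energy lost=0.000
Op 3: CLOSE 3-4: Q_total=16.00, C_total=12.00, V=1.33; Q3=8.00, Q4=8.00; dissipated=10.667
Op 4: CLOSE 2-3: Q_total=15.00, C_total=7.00, V=2.14; Q2=2.14, Q3=12.86; dissipated=13.762
Final charges: Q1=10.00, Q2=2.14, Q3=12.86, Q4=8.00, Q5=2.00

Answer: 2.14 μC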